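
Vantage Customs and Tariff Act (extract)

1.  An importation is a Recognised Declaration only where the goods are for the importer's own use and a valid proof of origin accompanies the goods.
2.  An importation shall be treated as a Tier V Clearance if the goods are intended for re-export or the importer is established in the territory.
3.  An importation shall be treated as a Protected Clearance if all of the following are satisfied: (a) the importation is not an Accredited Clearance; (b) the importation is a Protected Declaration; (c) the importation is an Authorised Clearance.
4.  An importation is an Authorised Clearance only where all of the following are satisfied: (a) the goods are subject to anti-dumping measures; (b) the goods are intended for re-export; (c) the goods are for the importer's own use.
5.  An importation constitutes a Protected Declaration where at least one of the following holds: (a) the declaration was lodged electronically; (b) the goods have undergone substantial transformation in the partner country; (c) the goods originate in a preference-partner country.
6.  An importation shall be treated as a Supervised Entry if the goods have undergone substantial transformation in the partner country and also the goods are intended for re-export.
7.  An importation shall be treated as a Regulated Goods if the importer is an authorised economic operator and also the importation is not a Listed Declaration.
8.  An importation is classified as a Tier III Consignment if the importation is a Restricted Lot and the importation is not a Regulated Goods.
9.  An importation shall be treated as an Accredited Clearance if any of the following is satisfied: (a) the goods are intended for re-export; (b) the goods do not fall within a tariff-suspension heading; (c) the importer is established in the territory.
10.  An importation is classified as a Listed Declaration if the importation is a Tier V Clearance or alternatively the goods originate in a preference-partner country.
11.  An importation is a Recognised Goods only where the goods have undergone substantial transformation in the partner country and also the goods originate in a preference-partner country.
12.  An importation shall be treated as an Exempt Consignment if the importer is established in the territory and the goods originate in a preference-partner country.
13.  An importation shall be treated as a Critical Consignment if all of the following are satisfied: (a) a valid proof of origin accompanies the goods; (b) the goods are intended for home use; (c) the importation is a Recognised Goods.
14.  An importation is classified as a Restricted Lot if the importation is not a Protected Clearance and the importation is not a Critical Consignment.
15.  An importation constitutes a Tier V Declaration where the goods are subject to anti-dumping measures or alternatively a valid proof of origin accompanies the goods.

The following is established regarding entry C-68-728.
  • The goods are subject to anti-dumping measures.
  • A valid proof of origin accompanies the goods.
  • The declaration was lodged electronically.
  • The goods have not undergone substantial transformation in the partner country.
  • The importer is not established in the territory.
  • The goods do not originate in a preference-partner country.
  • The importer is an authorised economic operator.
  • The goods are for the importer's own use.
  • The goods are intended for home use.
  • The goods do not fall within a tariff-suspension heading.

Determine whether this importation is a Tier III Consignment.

paragraph 9 — Accredited Clearance: [the goods are intended for re-export? no] OR [the goods do not fall within a tariff-suspension heading? yes] OR [the importer is established in the territory? no] → satisfied.
paragraph 5 — Protected Declaration: [the declaration was lodged electronically? yes] OR [the goods have undergone substantial transformation in the partner country? no] OR [the goods originate in a preference-partner country? no] → satisfied.
paragraph 4 — Authorised Clearance: [the goods are subject to anti-dumping measures? yes] AND [the goods are intended for re-export? no] AND [the goods are for the importer's own use? yes] → not satisfied.
paragraph 3 — Protected Clearance: [not an Accredited Clearance (paragraph 9)? no] AND [Protected Declaration (paragraph 5)? yes] AND [Authorised Clearance (paragraph 4)? no] → not satisfied.
paragraph 11 — Recognised Goods: [the goods have undergone substantial transformation in the partner country? no] AND [the goods originate in a preference-partner country? no] → not satisfied.
paragraph 13 — Critical Consignment: [a valid proof of origin accompanies the goods? yes] AND [the goods are intended for home use? yes] AND [Recognised Goods (paragraph 11)? no] → not satisfied.
paragraph 14 — Restricted Lot: [not a Protected Clearance (paragraph 3)? yes] AND [not a Critical Consignment (paragraph 13)? yes] → satisfied.
paragraph 2 — Tier V Clearance: [the goods are intended for re-export? no] OR [the importer is established in the territory? no] → not satisfied.
paragraph 10 — Listed Declaration: [Tier V Clearance (paragraph 2)? no] OR [the goods originate in a preference-partner country? no] → not satisfied.
paragraph 7 — Regulated Goods: [the importer is an authorised economic operator? yes] AND [not a Listed Declaration (paragraph 10)? yes] → satisfied.
paragraph 8 — Tier III Consignment: [Restricted Lot (paragraph 14)? yes] AND [not a Regulated Goods (paragraph 7)? no] → not satisfied.

No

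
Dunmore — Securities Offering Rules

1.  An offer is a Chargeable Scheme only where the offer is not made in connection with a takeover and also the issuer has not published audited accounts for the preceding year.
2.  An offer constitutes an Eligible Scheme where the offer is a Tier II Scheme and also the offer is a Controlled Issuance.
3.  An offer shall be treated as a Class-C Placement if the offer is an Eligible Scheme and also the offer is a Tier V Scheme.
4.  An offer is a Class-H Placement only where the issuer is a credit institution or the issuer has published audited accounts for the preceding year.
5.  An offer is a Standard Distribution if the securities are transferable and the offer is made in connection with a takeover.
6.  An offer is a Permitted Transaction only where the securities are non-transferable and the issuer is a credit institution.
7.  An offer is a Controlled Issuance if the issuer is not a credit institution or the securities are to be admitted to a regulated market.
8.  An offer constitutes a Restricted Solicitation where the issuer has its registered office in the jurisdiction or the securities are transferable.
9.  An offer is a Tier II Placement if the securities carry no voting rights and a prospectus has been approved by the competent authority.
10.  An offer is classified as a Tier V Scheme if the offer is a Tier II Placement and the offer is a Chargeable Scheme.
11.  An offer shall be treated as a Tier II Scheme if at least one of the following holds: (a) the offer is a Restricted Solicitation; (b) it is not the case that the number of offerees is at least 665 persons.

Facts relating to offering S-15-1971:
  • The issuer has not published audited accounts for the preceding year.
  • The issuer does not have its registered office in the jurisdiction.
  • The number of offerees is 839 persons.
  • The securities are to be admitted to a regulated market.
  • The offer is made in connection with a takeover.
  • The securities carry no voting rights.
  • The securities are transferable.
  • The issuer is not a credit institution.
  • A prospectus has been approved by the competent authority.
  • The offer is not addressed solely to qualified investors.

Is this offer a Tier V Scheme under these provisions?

No

paragraph 9 — Tier II Placement: [the securities carry no voting rights? yes] AND [a prospectus has been approved by the competent authority? yes] → satisfied.
paragraph 1 — Chargeable Scheme: [the offer is not made in connection with a takeover? no] AND [the issuer has not published audited accounts for the preceding year? yes] → not satisfied.
paragraph 10 — Tier V Scheme: [Tier II Placement (paragraph 9)? yes] AND [Chargeable Scheme (paragraph 1)? no] → not satisfied.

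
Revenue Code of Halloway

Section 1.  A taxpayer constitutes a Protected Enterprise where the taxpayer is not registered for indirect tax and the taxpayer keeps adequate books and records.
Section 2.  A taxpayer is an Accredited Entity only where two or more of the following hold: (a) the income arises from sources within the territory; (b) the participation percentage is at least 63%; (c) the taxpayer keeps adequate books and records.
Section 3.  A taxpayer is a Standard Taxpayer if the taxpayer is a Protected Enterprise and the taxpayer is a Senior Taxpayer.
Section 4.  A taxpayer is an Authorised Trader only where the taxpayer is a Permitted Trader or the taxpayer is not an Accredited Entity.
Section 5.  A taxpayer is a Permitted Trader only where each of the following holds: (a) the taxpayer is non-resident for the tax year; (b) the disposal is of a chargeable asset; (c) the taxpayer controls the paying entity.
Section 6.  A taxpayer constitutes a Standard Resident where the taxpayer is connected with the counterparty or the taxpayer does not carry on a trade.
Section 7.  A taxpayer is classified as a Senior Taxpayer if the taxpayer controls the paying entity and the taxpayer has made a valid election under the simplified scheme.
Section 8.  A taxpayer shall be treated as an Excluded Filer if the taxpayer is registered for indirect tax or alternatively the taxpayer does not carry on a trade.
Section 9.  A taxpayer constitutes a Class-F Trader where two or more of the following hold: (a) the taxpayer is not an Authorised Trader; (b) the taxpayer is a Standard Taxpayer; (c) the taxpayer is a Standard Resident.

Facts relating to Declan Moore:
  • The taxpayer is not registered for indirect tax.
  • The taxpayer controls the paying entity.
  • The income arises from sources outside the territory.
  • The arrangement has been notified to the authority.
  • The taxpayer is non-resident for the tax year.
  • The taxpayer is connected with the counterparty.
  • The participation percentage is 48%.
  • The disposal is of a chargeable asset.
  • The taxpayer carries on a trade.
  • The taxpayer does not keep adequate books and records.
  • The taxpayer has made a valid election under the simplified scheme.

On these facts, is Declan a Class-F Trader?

No

section 5 — Permitted Trader: [the taxpayer is non-resident for the tax year? yes] AND [the disposal is of a chargeable asset? yes] AND [the taxpayer controls the paying entity? yes] → satisfied.
section 2 — Accredited Entity: the income arises from sources within the territory? no; participation percentage: 48% ≥ 63%? no; the taxpayer keeps adequate books and records? no — 0 of 3 hold (need ≥2) → not satisfied.
section 4 — Authorised Trader: [Permitted Trader (section 5)? yes] OR [not an Accredited Entity (section 2)? yes] → satisfied.
section 1 — Protected Enterprise: [the taxpayer is not registered for indirect tax? yes] AND [the taxpayer keeps adequate books and records? no] → not satisfied.
section 7 — Senior Taxpayer: [the taxpayer controls the paying entity? yes] AND [the taxpayer has made a valid election under the simplified scheme? yes] → satisfied.
section 3 — Standard Taxpayer: [Protected Enterprise (section 1)? no] AND [Senior Taxpayer (section 7)? yes] → not satisfied.
section 6 — Standard Resident: [the taxpayer is connected with the counterparty? yes] OR [the taxpayer does not carry on a trade? no] → satisfied.
section 9 — Class-F Trader: not an Authorised Trader (section 4)? no; Standard Taxpayer (section 3)? no; Standard Resident (section 6)? yes — 1 of 3 hold (need ≥2) → not satisfied.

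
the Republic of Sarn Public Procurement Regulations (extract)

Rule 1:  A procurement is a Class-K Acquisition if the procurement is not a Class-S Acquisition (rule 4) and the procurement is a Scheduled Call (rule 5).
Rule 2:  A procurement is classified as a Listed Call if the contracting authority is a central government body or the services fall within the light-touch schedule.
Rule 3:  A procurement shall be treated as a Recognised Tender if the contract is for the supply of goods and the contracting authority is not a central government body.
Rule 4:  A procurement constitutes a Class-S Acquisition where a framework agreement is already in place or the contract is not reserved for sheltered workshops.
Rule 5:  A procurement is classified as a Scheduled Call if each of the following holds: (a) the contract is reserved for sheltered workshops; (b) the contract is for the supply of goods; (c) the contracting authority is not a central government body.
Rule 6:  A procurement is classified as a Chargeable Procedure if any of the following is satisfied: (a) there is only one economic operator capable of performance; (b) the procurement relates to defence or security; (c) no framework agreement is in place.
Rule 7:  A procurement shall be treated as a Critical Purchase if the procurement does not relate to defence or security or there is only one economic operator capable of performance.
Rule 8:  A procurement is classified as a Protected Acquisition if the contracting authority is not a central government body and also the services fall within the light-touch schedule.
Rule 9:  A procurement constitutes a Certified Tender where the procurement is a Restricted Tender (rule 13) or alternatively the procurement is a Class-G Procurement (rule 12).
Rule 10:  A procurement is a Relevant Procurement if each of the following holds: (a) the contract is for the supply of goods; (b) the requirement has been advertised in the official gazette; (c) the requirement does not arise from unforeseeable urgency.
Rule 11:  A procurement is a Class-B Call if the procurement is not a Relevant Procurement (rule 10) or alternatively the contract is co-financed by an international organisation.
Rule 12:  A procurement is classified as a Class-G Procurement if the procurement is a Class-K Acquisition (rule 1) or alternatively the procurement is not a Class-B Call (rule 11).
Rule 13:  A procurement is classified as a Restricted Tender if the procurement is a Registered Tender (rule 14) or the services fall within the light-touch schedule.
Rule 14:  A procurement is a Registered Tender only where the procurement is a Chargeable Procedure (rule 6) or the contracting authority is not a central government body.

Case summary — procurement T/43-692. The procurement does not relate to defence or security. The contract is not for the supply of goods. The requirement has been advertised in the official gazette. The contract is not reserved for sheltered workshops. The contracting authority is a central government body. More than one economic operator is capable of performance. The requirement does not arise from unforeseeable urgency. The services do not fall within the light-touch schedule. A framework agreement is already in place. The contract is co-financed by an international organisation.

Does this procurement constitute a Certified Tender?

No

rule 6 — Chargeable Procedure: [there is only one economic operator capable of performance? no] OR [the procurement relates to defence or security? no] OR [no framework agreement is in place? no] → not satisfied.
rule 14 — Registered Tender: [Chargeable Procedure (rule 6)? no] OR [the contracting authority is not a central government body? no] → not satisfied.
rule 13 — Restricted Tender: [Registered Tender (rule 14)? no] OR [the services fall within the light-touch schedule? no] → not satisfied.
rule 4 — Class-S Acquisition: [a framework agreement is already in place? yes] OR [the contract is not reserved for sheltered workshops? yes] → satisfied.
rule 5 — Scheduled Call: [the contract is reserved for sheltered workshops? no] AND [the contract is for the supply of goods? no] AND [the contracting authority is not a central government body? no] → not satisfied.
rule 1 — Class-K Acquisition: [not a Class-S Acquisition (rule 4)? no] AND [Scheduled Call (rule 5)? no] → not satisfied.
rule 10 — Relevant Procurement: [the contract is for the supply of goods? no] AND [the requirement has been advertised in the official gazette? yes] AND [the requirement does not arise from unforeseeable urgency? yes] → not satisfied.
rule 11 — Class-B Call: [not a Relevant Procurement (rule 10)? yes] OR [the contract is co-financed by an international organisation? yes] → satisfied.
rule 12 — Class-G Procurement: [Class-K Acquisition (rule 1)? no] OR [not a Class-B Call (rule 11)? no] → not satisfied.
rule 9 — Certified Tender: [Restricted Tender (rule 13)? no] OR [Class-G Procurement (rule 12)? no] → not satisfied.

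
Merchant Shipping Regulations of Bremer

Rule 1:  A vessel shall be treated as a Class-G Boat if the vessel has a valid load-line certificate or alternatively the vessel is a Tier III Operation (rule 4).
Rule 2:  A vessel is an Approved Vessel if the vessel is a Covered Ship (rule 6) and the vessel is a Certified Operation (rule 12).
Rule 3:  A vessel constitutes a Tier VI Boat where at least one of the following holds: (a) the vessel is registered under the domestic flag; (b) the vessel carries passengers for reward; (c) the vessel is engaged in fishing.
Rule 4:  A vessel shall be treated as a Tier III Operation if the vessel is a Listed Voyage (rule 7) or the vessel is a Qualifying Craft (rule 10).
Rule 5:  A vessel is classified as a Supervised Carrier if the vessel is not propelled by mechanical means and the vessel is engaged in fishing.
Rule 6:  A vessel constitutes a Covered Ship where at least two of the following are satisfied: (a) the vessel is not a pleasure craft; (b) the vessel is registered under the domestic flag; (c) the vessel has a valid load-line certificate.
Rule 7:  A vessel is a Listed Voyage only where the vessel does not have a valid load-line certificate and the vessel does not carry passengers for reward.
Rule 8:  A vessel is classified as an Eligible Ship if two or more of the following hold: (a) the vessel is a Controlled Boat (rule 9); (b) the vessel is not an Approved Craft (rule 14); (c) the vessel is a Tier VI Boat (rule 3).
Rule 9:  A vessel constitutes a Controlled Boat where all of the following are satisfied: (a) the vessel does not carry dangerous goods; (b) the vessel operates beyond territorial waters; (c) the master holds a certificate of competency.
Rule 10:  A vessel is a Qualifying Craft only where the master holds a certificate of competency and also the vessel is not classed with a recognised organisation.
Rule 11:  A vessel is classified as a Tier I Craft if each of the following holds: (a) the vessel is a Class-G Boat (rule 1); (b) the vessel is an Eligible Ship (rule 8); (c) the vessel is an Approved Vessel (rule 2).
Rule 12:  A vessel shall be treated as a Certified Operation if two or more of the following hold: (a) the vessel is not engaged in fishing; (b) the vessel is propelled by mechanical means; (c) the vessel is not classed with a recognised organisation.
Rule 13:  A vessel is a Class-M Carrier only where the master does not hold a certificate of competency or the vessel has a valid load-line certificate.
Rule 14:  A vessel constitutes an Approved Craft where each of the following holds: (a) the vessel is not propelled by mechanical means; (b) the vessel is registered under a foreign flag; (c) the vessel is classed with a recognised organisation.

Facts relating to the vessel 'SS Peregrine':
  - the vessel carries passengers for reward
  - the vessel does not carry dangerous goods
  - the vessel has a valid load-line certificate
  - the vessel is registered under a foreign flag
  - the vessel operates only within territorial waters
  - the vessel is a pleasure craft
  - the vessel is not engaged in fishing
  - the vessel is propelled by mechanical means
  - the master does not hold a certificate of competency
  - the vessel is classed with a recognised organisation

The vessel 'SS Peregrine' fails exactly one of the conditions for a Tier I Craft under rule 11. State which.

rule 7 — Listed Voyage: [the vessel does not have a valid load-line certificate? no] AND [the vessel does not carry passengers for reward? no] → not satisfied.
rule 10 — Qualifying Craft: [the master holds a certificate of competency? no] AND [the vessel is not classed with a recognised organisation? no] → not satisfied.
rule 4 — Tier III Operation: [Listed Voyage (rule 7)? no] OR [Qualifying Craft (rule 10)? no] → not satisfied.
rule 1 — Class-G Boat: [the vessel has a valid load-line certificate? yes] OR [Tier III Operation (rule 4)? no] → satisfied.
rule 9 — Controlled Boat: [the vessel does not carry dangerous goods? yes] AND [the vessel operates beyond territorial waters? no] AND [the master holds a certificate of competency? no] → not satisfied.
rule 14 — Approved Craft: [the vessel is not propelled by mechanical means? no] AND [the vessel is registered under a foreign flag? yes] AND [the vessel is classed with a recognised organisation? yes] → not satisfied.
rule 3 — Tier VI Boat: [the vessel is registered under the domestic flag? no] OR [the vessel carries passengers for reward? yes] OR [the vessel is engaged in fishing? no] → satisfied.
rule 8 — Eligible Ship: Controlled Boat (rule 9)? no; not an Approved Craft (rule 14)? yes; Tier VI Boat (rule 3)? yes — 2 of 3 hold (need ≥2) → satisfied.
rule 6 — Covered Ship: the vessel is not a pleasure craft? no; the vessel is registered under the domestic flag? no; the vessel has a valid load-line certificate? yes — 1 of 3 hold (need ≥2) → not satisfied.
rule 12 — Certified Operation: the vessel is not engaged in fishing? yes; the vessel is propelled by mechanical means? yes; the vessel is not classed with a recognised organisation? no — 2 of 3 hold (need ≥2) → satisfied.
rule 2 — Approved Vessel: [Covered Ship (rule 6)? no] AND [Certified Operation (rule 12)? yes] → not satisfied.
rule 11 — Tier I Craft: [Class-G Boat (rule 1)? yes] AND [Eligible Ship (rule 8)? yes] AND [Approved Vessel (rule 2)? no] → not satisfied.

Approved Vessel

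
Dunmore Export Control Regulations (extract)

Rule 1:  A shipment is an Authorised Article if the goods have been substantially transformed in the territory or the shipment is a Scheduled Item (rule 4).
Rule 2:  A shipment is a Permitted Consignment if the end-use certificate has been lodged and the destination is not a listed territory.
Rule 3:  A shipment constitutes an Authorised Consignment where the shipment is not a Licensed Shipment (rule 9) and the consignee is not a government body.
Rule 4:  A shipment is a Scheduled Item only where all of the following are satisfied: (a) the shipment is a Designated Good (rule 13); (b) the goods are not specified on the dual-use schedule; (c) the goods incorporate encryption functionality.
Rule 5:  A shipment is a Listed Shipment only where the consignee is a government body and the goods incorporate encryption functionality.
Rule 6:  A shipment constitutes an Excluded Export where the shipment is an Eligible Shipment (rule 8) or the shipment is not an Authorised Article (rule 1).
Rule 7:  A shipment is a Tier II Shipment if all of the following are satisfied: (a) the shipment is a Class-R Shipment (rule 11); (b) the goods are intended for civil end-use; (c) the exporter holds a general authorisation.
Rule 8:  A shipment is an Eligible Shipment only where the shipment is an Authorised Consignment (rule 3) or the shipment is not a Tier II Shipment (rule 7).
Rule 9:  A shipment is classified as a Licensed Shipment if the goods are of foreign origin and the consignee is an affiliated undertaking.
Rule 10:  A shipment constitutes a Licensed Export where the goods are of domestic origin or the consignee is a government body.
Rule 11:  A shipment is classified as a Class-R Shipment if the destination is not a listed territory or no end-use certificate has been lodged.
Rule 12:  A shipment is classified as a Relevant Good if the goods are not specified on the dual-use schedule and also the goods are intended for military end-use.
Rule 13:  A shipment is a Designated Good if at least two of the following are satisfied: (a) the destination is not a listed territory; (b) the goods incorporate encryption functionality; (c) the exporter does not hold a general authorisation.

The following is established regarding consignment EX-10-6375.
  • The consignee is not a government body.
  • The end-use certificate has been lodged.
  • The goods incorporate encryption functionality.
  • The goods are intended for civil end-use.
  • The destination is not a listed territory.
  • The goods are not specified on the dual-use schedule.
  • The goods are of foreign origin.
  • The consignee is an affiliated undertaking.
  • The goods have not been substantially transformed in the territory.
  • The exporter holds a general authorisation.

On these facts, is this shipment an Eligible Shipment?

No

Under rule 9: the goods are of foreign origin? yes; and the consignee is an affiliated undertaking? yes. So the shipment is a Licensed Shipment.
Under rule 3: not a Licensed Shipment (rule 9)? no; and the consignee is not a government body? yes. So the shipment is not an Authorised Consignment.
Under rule 11: the destination is not a listed territory? yes; or no end-use certificate has been lodged? no. So the shipment is a Class-R Shipment.
Under rule 7: Class-R Shipment (rule 11)? yes; and the goods are intended for civil end-use? yes; and the exporter holds a general authorisation? yes. So the shipment is a Tier II Shipment.
Under rule 8: Authorised Consignment (rule 3)? no; or not a Tier II Shipment (rule 7)? no. So the shipment is not an Eligible Shipment.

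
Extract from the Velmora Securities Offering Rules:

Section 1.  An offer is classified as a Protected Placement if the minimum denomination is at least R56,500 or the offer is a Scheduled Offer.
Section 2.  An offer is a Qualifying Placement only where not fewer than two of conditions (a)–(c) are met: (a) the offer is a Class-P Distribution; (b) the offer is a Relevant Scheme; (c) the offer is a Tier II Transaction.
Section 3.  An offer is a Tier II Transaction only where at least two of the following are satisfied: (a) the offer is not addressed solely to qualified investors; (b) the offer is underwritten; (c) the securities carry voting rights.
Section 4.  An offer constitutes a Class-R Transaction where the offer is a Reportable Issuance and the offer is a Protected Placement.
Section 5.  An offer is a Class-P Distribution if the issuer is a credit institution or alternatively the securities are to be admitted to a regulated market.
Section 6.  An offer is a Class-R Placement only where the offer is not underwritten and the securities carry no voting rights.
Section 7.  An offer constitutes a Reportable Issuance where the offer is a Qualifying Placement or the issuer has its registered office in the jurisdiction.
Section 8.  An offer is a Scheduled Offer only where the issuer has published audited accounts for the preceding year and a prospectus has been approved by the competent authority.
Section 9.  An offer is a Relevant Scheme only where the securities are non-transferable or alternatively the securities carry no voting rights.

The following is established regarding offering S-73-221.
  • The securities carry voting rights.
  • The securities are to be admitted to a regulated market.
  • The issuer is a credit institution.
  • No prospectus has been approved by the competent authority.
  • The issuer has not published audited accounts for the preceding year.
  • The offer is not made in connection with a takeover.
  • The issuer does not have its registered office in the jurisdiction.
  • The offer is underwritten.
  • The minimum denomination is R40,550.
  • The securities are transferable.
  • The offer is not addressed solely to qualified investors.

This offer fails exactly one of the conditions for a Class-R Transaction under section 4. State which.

Under section 5: the issuer is a credit institution? yes; or the securities are to be admitted to a regulated market? yes. So the offer is a Class-P Distribution.
Under section 9: the securities are non-transferable? no; or the securities carry no voting rights? no. So the offer is not a Relevant Scheme.
Under section 3: the offer is not addressed solely to qualified investors? yes; the offer is underwritten? yes; the securities carry voting rights? yes — 3 of 3 hold (need ≥2) → satisfied.
Under section 2: Class-P Distribution (section 5)? yes; Relevant Scheme (section 9)? no; Tier II Transaction (section 3)? yes — 2 of 3 hold (need ≥2) → satisfied.
Under section 7: Qualifying Placement (section 2)? yes; or the issuer has its registered office in the jurisdiction? no. So the offer is a Reportable Issuance.
Under section 8: the issuer has published audited accounts for the preceding year? no; and a prospectus has been approved by the competent authority? no. So the offer is not a Scheduled Offer.
Under section 1: minimum denomination: R40,550 ≥ R56,500? no; or Scheduled Offer (section 8)? no. So the offer is not a Protected Placement.
Under section 4: Reportable Issuance (section 7)? yes; and Protected Placement (section 1)? no. So the offer is not a Class-R Transaction.

Protected Placement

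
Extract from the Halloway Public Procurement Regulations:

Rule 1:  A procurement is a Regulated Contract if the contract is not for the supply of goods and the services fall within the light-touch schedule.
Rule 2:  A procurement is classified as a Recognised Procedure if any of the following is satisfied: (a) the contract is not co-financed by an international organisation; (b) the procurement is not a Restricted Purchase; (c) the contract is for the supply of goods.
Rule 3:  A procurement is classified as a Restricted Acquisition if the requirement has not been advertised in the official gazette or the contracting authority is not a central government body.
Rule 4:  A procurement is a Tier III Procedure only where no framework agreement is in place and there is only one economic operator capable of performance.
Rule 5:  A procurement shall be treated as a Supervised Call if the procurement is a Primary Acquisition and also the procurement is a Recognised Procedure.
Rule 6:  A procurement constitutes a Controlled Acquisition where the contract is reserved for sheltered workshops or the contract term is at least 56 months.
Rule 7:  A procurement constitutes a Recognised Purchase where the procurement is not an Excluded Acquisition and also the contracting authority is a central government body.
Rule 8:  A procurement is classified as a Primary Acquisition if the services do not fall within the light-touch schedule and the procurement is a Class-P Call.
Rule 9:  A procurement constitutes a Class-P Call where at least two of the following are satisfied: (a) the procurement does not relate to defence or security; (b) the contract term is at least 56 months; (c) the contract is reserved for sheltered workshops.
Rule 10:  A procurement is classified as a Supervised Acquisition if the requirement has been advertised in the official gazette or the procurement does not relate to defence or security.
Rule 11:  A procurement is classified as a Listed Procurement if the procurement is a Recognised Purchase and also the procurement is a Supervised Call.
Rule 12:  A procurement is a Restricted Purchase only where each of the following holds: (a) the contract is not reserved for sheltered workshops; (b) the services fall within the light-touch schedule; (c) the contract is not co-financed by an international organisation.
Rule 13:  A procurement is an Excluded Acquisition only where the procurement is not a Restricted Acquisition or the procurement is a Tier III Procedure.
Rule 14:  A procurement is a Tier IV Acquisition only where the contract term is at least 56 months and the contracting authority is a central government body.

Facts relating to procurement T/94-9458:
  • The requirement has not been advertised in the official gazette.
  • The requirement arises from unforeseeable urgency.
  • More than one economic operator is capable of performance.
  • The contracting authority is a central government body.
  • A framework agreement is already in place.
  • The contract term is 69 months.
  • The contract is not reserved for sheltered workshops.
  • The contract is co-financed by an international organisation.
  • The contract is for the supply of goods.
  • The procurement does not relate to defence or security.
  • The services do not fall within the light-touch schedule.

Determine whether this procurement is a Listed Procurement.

rule 3 — Restricted Acquisition: [the requirement has not been advertised in the official gazette? yes] OR [the contracting authority is not a central government body? no] → satisfied.
rule 4 — Tier III Procedure: [no framework agreement is in place? no] AND [there is only one economic operator capable of performance? no] → not satisfied.
rule 13 — Excluded Acquisition: [not a Restricted Acquisition (rule 3)? no] OR [Tier III Procedure (rule 4)? no] → not satisfied.
rule 7 — Recognised Purchase: [not an Excluded Acquisition (rule 13)? yes] AND [the contracting authority is a central government body? yes] → satisfied.
rule 9 — Class-P Call: the procurement does not relate to defence or security? yes; contract term: 69 months ≥ 56 months? yes; the contract is reserved for sheltered workshops? no — 2 of 3 hold (need ≥2) → satisfied.
rule 8 — Primary Acquisition: [the services do not fall within the light-touch schedule? yes] AND [Class-P Call (rule 9)? yes] → satisfied.
rule 12 — Restricted Purchase: [the contract is not reserved for sheltered workshops? yes] AND [the services fall within the light-touch schedule? no] AND [the contract is not co-financed by an international organisation? no] → not satisfied.
rule 2 — Recognised Procedure: [the contract is not co-financed by an international organisation? no] OR [not a Restricted Purchase (rule 12)? yes] OR [the contract is for the supply of goods? yes] → satisfied.
rule 5 — Supervised Call: [Primary Acquisition (rule 8)? yes] AND [Recognised Procedure (rule 2)? yes] → satisfied.
rule 11 — Listed Procurement: [Recognised Purchase (rule 7)? yes] AND [Supervised Call (rule 5)? yes] → satisfied.

Yes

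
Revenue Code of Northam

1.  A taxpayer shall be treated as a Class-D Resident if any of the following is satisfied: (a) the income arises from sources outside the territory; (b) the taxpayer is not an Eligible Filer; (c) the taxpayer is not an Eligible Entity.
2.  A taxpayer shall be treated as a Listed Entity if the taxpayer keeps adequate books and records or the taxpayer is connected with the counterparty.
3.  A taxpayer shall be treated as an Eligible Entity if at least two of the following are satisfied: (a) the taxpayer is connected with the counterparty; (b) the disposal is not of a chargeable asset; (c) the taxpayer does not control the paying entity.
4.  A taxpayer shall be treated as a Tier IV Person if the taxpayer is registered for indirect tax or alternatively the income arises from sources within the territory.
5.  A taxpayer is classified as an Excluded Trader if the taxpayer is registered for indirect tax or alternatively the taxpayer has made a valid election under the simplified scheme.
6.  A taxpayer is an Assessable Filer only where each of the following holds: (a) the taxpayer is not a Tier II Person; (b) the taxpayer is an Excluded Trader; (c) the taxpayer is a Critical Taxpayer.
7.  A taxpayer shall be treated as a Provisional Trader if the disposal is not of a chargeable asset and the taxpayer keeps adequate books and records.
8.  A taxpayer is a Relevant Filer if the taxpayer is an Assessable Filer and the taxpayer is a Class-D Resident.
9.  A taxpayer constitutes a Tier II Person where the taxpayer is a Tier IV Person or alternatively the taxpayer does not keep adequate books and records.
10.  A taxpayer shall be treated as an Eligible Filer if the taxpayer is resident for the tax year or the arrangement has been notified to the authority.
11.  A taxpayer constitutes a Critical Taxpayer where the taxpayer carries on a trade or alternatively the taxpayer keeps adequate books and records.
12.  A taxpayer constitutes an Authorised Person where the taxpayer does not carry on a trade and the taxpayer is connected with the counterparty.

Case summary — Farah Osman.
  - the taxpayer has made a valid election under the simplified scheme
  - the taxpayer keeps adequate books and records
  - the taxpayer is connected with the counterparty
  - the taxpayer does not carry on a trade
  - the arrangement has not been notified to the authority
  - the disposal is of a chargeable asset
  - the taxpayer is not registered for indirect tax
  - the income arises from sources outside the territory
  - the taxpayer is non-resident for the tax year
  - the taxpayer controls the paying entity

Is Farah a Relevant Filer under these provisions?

paragraph 4 — Tier IV Person: [the taxpayer is registered for indirect tax? no] OR [the income arises from sources within the territory? no] → not satisfied.
paragraph 9 — Tier II Person: [Tier IV Person (paragraph 4)? no] OR [the taxpayer does not keep adequate books and records? no] → not satisfied.
paragraph 5 — Excluded Trader: [the taxpayer is registered for indirect tax? no] OR [the taxpayer has made a valid election under the simplified scheme? yes] → satisfied.
paragraph 11 — Critical Taxpayer: [the taxpayer carries on a trade? no] OR [the taxpayer keeps adequate books and records? yes] → satisfied.
paragraph 6 — Assessable Filer: [not a Tier II Person (paragraph 9)? yes] AND [Excluded Trader (paragraph 5)? yes] AND [Critical Taxpayer (paragraph 11)? yes] → satisfied.
paragraph 10 — Eligible Filer: [the taxpayer is resident for the tax year? no] OR [the arrangement has been notified to the authority? no] → not satisfied.
paragraph 3 — Eligible Entity: the taxpayer is connected with the counterparty? yes; the disposal is not of a chargeable asset? no; the taxpayer does not control the paying entity? no — 1 of 3 hold (need ≥2) → not satisfied.
paragraph 1 — Class-D Resident: [the income arises from sources outside the territory? yes] OR [not an Eligible Filer (paragraph 10)? yes] OR [not an Eligible Entity (paragraph 3)? yes] → satisfied.
paragraph 8 — Relevant Filer: [Assessable Filer (paragraph 6)? yes] AND [Class-D Resident (paragraph 1)? yes] → satisfied.

Yes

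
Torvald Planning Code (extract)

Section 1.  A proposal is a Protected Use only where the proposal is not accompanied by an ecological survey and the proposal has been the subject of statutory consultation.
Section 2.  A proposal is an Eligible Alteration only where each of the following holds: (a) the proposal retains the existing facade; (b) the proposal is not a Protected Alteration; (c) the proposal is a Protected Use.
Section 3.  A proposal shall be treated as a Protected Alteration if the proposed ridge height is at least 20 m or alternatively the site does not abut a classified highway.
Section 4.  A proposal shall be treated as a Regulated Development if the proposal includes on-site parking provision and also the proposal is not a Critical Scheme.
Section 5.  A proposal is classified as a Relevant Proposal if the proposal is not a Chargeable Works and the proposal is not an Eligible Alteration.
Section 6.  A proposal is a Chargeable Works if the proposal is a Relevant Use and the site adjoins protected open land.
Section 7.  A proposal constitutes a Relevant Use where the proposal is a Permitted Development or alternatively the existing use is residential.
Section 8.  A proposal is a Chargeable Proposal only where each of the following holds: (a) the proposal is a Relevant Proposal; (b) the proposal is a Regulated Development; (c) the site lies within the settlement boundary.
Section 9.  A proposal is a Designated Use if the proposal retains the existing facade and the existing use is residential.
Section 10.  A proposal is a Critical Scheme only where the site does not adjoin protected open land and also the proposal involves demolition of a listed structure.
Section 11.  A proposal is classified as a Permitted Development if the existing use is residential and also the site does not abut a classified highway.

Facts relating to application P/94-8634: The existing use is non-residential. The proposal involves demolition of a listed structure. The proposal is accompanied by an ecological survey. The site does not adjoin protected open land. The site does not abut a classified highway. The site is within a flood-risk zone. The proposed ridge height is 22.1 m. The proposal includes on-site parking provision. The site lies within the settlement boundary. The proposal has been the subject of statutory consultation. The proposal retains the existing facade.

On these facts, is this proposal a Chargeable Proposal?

No

section 11 — Permitted Development: [the existing use is residential? no] AND [the site does not abut a classified highway? yes] → not satisfied.
section 7 — Relevant Use: [Permitted Development (section 11)? no] OR [the existing use is residential? no] → not satisfied.
section 6 — Chargeable Works: [Relevant Use (section 7)? no] AND [the site adjoins protected open land? no] → not satisfied.
section 3 — Protected Alteration: [proposed ridge height: 22.1 m ≥ 20 m? yes] OR [the site does not abut a classified highway? yes] → satisfied.
section 1 — Protected Use: [the proposal is not accompanied by an ecological survey? no] AND [the proposal has been the subject of statutory consultation? yes] → not satisfied.
section 2 — Eligible Alteration: [the proposal retains the existing facade? yes] AND [not a Protected Alteration (section 3)? no] AND [Protected Use (section 1)? no] → not satisfied.
section 5 — Relevant Proposal: [not a Chargeable Works (section 6)? yes] AND [not an Eligible Alteration (section 2)? yes] → satisfied.
section 10 — Critical Scheme: [the site does not adjoin protected open land? yes] AND [the proposal involves demolition of a listed structure? yes] → satisfied.
section 4 — Regulated Development: [the proposal includes on-site parking provision? yes] AND [not a Critical Scheme (section 10)? no] → not satisfied.
section 8 — Chargeable Proposal: [Relevant Proposal (section 5)? yes] AND [Regulated Development (section 4)? no] AND [the site lies within the settlement boundary? yes] → not satisfied.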